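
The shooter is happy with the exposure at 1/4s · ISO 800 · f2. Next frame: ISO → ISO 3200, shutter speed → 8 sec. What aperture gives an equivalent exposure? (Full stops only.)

ISO: 800 → 1600 → 3200 — 2 stops raised (brighter).
Shutter speed: 1/4 → 1/2 → 1 → 2 → 4 → 8 — 5 stops longer (brighter).
Net change so far: 7 stops brighter. Offset with the aperture: f/2 → f/2.8 → f/4 → f/5.6 → f/8 → f/11 → f/16 → f/22.

f/22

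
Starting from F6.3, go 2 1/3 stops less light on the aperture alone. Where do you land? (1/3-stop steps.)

f/14

Aperture: f/6.3 → f/7.1 → f/8 → f/9 → f/10 → f/11 → f/13 → f/14 — 2 1/3 stops stopped down (darker).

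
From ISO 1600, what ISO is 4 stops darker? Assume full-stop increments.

ISO: 1600 → 800 → 400 → 200 → 100 — 4 stops lower (darker).

ISO 100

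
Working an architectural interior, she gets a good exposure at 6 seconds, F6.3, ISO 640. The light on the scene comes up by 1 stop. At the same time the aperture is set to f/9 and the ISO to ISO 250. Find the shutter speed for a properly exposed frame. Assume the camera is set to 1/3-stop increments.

15 s

Scene light: 1 stop brighter.
Aperture: f/6.3 → f/7.1 → f/8 → f/9 — 1 stop narrower (darker).
ISO: 640 → 500 → 400 → 320 → 250 — 1 1/3 stops dropped (darker).
Net so far: 1 1/3 stops darker. Shutter speed: 6 → 8 → 10 → 13 → 15.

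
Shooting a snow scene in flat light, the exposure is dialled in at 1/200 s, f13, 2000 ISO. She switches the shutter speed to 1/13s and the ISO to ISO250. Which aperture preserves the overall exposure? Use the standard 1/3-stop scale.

Shutter speed: 1/200 → 1/160 → 1/125 → 1/100 → 1/80 → 1/60 → 1/50 → 1/40 → 1/30 → 1/25 → 1/20 → 1/15 → 1/13 — 4 stops slower (brighter).
ISO: 2000 → 1600 → 1250 → 1000 → 800 → 640 → 500 → 400 → 320 → 250 — 3 stops lower (darker).
Net change so far: 1 stop brighter. Offset with the aperture: f/13 → f/14 → f/16 → f/18.

f/18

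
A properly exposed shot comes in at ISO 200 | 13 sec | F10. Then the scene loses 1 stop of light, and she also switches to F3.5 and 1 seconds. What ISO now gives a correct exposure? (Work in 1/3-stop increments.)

Scene light: 1 stop darker.
Aperture: f/10 → f/9 → f/8 → f/7.1 → f/6.3 → f/5.6 → f/5 → f/4.5 → f/4 → f/3.5 — 3 stops opened up (brighter).
Shutter speed: 13 → 10 → 8 → 6 → 5 → 4 → 3.2 → 2.5 → 2 → 1.6 → 1.3 → 1 — 3 2/3 stops shorter (darker).
Net so far: 1 2/3 stops darker. ISO: 200 → 250 → 320 → 400 → 500 → 640.

ISO 640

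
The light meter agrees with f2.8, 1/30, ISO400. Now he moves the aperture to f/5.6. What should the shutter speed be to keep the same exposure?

1/8s

Aperture: f/2.8 → f/4 → f/5.6 — 2 stops narrower (darker).
Need 2 stops brighter from the shutter speed: 1/30 → 1/15 → 1/8.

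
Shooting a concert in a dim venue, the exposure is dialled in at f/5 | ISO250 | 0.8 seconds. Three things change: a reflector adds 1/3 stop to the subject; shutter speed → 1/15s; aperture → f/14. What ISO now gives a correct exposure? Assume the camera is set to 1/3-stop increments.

Scene light: 1/3 stop brighter.
Shutter speed: 0.8 → 0.6 → 0.5 → 0.4 → 0.3 → 1/4 → 1/5 → 1/6 → 1/8 → 1/10 → 1/13 → 1/15 — 3 2/3 stops shorter (darker).
Aperture: f/5 → f/5.6 → f/6.3 → f/7.1 → f/8 → f/9 → f/10 → f/11 → f/13 → f/14 — 3 stops stopped down (darker).
Net so far: 6 1/3 stops darker. ISO: 250 → 320 → 400 → 500 → 640 → 800 → 1000 → 1250 → 1600 → 2000 → 2500 → 3200 → 4000 → 5000 → 6400 → 8000 → 10000 → 12800 → 16000 → 20000.

ISO 20000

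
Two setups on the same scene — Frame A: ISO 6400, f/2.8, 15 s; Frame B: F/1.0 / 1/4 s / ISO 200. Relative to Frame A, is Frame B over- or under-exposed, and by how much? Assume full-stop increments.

8 stops darker

Aperture: f/2.8 → f/2 → f/1.4 → f/1.0 — 3 stops opened up (brighter).
Shutter speed: 15 → 8 → 4 → 2 → 1 → 1/2 → 1/4 — 6 stops faster (darker).
ISO: 6400 → 3200 → 1600 → 800 → 400 → 200 — 5 stops dropped (darker).
Net: +3 −6 −5 = −8 stops.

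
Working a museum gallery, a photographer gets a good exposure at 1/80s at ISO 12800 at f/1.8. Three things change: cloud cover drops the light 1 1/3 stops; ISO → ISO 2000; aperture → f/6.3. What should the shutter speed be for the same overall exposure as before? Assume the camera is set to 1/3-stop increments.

Scene light: 1 1/3 stops darker.
ISO: 12800 → 10000 → 8000 → 6400 → 5000 → 4000 → 3200 → 2500 → 2000 — 2 2/3 stops lower (darker).
Aperture: f/1.8 → f/2 → f/2.2 → f/2.5 → f/2.8 → f/3.2 → f/3.5 → f/4 → f/4.5 → f/5 → f/5.6 → f/6.3 — 3 2/3 stops narrower (darker).
Net so far: 7 2/3 stops darker. Shutter speed: 1/80 → 1/60 → 1/50 → 1/40 → 1/30 → 1/25 → 1/20 → 1/15 → 1/13 → 1/10 → 1/8 → 1/6 → 1/5 → 1/4 → 0.3 → 0.4 → 0.5 → 0.6 → 0.8 → 1 → 1.3 → 1.6 → 2 → 2.5.

2.5 s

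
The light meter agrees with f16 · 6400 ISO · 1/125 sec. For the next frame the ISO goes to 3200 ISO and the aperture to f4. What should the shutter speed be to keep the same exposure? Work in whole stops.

1/1000s

ISO: 6400 → 3200 — 1 stop lower (darker).
Aperture: f/16 → f/11 → f/8 → f/5.6 → f/4 — 4 stops wider (brighter).
Net change so far: 3 stops brighter. Offset with the shutter speed: 1/125 → 1/250 → 1/500 → 1/1000.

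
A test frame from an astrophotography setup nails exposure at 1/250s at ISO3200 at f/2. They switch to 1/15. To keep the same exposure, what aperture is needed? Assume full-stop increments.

f/8

Shutter speed: 1/250 → 1/125 → 1/60 → 1/30 → 1/15 — 4 stops slower (brighter).
Need 4 stops darker from the aperture: f/2 → f/2.8 → f/4 → f/5.6 → f/8.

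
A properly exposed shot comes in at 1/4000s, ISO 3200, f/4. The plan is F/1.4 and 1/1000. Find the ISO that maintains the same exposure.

ISO 100

Aperture: f/4 → f/2.8 → f/2 → f/1.4 — 3 stops larger aperture (brighter).
Shutter speed: 1/4000 → 1/2000 → 1/1000 — 2 stops slower (brighter).
Net change so far: 5 stops brighter. Offset with the ISO: 3200 → 1600 → 800 → 400 → 200 → 100.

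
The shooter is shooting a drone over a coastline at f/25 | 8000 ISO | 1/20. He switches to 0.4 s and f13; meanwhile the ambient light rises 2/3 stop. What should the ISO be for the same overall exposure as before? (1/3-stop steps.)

Scene light: 2/3 stop brighter.
Shutter speed: 1/20 → 1/15 → 1/13 → 1/10 → 1/8 → 1/6 → 1/5 → 1/4 → 0.3 → 0.4 — 3 stops slower (brighter).
Aperture: f/25 → f/22 → f/20 → f/18 → f/16 → f/14 → f/13 — 2 stops opened up (brighter).
Net so far: 5 2/3 stops brighter. ISO: 8000 → 6400 → 5000 → 4000 → 3200 → 2500 → 2000 → 1600 → 1250 → 1000 → 800 → 640 → 500 → 400 → 320 → 250 → 200 → 160.

ISO 160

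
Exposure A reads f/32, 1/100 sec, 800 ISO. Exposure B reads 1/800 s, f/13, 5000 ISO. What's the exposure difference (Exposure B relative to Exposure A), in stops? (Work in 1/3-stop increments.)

Aperture: f/32 → f/29 → f/25 → f/22 → f/20 → f/18 → f/16 → f/14 → f/13 — 2 2/3 stops opened up (brighter).
Shutter speed: 1/100 → 1/125 → 1/160 → 1/200 → 1/250 → 1/320 → 1/400 → 1/500 → 1/640 → 1/800 — 3 stops faster (darker).
ISO: 800 → 1000 → 1250 → 1600 → 2000 → 2500 → 3200 → 4000 → 5000 — 2 2/3 stops higher (brighter).
Net: +2 2/3 −3 +2 2/3 = +2 1/3 stops.

2 1/3 stops brighter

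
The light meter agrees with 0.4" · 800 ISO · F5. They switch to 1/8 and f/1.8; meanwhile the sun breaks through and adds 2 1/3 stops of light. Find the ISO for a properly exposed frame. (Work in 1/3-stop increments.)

ISO 64

Scene light: 2 1/3 stops brighter.
Shutter speed: 0.4 → 0.3 → 1/4 → 1/5 → 1/6 → 1/8 — 1 2/3 stops shorter (darker).
Aperture: f/5 → f/4.5 → f/4 → f/3.5 → f/3.2 → f/2.8 → f/2.5 → f/2.2 → f/2 → f/1.8 — 3 stops opened up (brighter).
Net so far: 3 2/3 stops brighter. ISO: 800 → 640 → 500 → 400 → 320 → 250 → 200 → 160 → 125 → 100 → 80 → 64.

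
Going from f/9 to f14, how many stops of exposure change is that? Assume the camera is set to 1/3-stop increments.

f/9 → f/10 → f/11 → f/13 → f/14 — count the steps: 4 third-stops = 1 1/3 stops.

1 1/3 stops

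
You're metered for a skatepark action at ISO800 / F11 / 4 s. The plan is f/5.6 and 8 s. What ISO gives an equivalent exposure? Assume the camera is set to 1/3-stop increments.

Aperture: f/11 → f/10 → f/9 → f/8 → f/7.1 → f/6.3 → f/5.6 — 2 stops wider (brighter).
Shutter speed: 4 → 5 → 6 → 8 — 1 stop slower (brighter).
Net change so far: 3 stops brighter. Offset with the ISO: 800 → 640 → 500 → 400 → 320 → 250 → 200 → 160 → 125 → 100.

ISO 100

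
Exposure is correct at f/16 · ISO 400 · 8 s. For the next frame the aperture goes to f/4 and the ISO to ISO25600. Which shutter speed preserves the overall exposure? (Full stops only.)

1/125s

Aperture: f/16 → f/11 → f/8 → f/5.6 → f/4 — 4 stops wider (brighter).
ISO: 400 → 800 → 1600 → 3200 → 6400 → 12800 → 25600 — 6 stops raised (brighter).
Net change so far: 10 stops brighter. Offset with the shutter speed: 8 → 4 → 2 → 1 → 1/2 → 1/4 → 1/8 → 1/15 → 1/30 → 1/60 → 1/125.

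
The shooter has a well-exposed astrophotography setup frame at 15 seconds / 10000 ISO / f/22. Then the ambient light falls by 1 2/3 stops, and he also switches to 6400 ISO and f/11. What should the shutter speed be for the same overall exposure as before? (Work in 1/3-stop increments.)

20 s

Scene light: 1 2/3 stops darker.
ISO: 10000 → 8000 → 6400 — 2/3 stop dropped (darker).
Aperture: f/22 → f/20 → f/18 → f/16 → f/14 → f/13 → f/11 — 2 stops wider (brighter).
Net so far: 1/3 stop darker. Shutter speed: 15 → 20.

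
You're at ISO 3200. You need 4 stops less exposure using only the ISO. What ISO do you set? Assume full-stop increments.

ISO 200

ISO: 3200 → 1600 → 800 → 400 → 200 — 4 stops dropped (darker).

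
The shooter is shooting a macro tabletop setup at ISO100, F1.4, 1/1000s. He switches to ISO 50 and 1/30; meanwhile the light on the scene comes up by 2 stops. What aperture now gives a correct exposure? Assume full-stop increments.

Scene light: 2 stops brighter.
ISO: 100 → 50 — 1 stop lower (darker).
Shutter speed: 1/1000 → 1/500 → 1/250 → 1/125 → 1/60 → 1/30 — 5 stops slower (brighter).
Net so far: 6 stops brighter. Aperture: f/1.4 → f/2 → f/2.8 → f/4 → f/5.6 → f/8 → f/11.

f/11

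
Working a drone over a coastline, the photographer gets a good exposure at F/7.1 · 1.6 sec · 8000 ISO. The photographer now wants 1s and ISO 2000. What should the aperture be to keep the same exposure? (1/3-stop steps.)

f/2.8

Shutter speed: 1.6 → 1.3 → 1 — 2/3 stop shorter (darker).
ISO: 8000 → 6400 → 5000 → 4000 → 3200 → 2500 → 2000 — 2 stops dropped (darker).
Net change so far: 2 2/3 stops darker. Offset with the aperture: f/7.1 → f/6.3 → f/5.6 → f/5 → f/4.5 → f/4 → f/3.5 → f/3.2 → f/2.8.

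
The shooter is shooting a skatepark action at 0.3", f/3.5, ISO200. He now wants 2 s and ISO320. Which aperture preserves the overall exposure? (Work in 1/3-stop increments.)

f/11

Shutter speed: 0.3 → 0.4 → 0.5 → 0.6 → 0.8 → 1 → 1.3 → 1.6 → 2 — 2 2/3 stops longer (brighter).
ISO: 200 → 250 → 320 — 2/3 stop higher (brighter).
Net change so far: 3 1/3 stops brighter. Offset with the aperture: f/3.5 → f/4 → f/4.5 → f/5 → f/5.6 → f/6.3 → f/7.1 → f/8 → f/9 → f/10 → f/11.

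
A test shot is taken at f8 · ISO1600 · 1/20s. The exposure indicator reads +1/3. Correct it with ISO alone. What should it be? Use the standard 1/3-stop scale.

Overexposed by 1/3 stop → need 1/3 stop darker.
ISO: 1600 → 1250.

ISO 1250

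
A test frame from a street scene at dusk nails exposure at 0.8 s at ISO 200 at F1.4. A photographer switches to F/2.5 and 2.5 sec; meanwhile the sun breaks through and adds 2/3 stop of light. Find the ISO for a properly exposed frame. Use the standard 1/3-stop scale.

ISO 125

Scene light: 2/3 stop brighter.
Aperture: f/1.4 → f/1.6 → f/1.8 → f/2 → f/2.2 → f/2.5 — 1 2/3 stops narrower (darker).
Shutter speed: 0.8 → 1 → 1.3 → 1.6 → 2 → 2.5 — 1 2/3 stops longer (brighter).
Net so far: 2/3 stop brighter. ISO: 200 → 160 → 125.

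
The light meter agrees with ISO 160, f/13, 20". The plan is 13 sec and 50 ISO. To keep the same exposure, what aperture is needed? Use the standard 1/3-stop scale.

f/5.6

Shutter speed: 20 → 15 → 13 — 2/3 stop faster (darker).
ISO: 160 → 125 → 100 → 80 → 64 → 50 — 1 2/3 stops dropped (darker).
Net change so far: 2 1/3 stops darker. Offset with the aperture: f/13 → f/11 → f/10 → f/9 → f/8 → f/7.1 → f/6.3 → f/5.6.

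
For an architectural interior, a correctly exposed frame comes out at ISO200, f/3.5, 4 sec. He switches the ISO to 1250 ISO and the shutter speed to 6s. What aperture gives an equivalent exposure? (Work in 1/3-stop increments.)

f/11

ISO: 200 → 250 → 320 → 400 → 500 → 640 → 800 → 1000 → 1250 — 2 2/3 stops higher (brighter).
Shutter speed: 4 → 5 → 6 — 2/3 stop longer (brighter).
Net change so far: 3 1/3 stops brighter. Offset with the aperture: f/3.5 → f/4 → f/4.5 → f/5 → f/5.6 → f/6.3 → f/7.1 → f/8 → f/9 → f/10 → f/11.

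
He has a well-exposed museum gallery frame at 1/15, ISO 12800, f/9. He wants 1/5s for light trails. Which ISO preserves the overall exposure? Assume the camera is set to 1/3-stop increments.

Shutter speed: 1/15 → 1/13 → 1/10 → 1/8 → 1/6 → 1/5 — 1 2/3 stops slower (brighter).
Need 1 2/3 stops darker from the ISO: 12800 → 10000 → 8000 → 6400 → 5000 → 4000.

ISO 4000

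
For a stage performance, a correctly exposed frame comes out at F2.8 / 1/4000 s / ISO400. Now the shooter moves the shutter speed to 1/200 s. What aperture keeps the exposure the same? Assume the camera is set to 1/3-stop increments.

f/13

Shutter speed: 1/4000 → 1/3200 → 1/2500 → 1/2000 → 1/1600 → 1/1250 → 1/1000 → 1/800 → 1/640 → 1/500 → 1/400 → 1/320 → 1/250 → 1/200 — 4 1/3 stops longer (brighter).
Need 4 1/3 stops darker from the aperture: f/2.8 → f/3.2 → f/3.5 → f/4 → f/4.5 → f/5 → f/5.6 → f/6.3 → f/7.1 → f/8 → f/9 → f/10 → f/11 → f/13.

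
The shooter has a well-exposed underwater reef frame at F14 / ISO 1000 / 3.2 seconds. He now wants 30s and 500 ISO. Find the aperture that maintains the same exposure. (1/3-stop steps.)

Shutter speed: 3.2 → 4 → 5 → 6 → 8 → 10 → 13 → 15 → 20 → 25 → 30 — 3 1/3 stops longer (brighter).
ISO: 1000 → 800 → 640 → 500 — 1 stop lower (darker).
Net change so far: 2 1/3 stops brighter. Offset with the aperture: f/14 → f/16 → f/18 → f/20 → f/22 → f/25 → f/29 → f/32.

f/32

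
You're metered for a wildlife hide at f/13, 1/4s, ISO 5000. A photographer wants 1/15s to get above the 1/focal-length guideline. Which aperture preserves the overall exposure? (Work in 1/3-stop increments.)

Shutter speed: 1/4 → 1/5 → 1/6 → 1/8 → 1/10 → 1/13 → 1/15 — 2 stops shorter (darker).
Need 2 stops brighter from the aperture: f/13 → f/11 → f/10 → f/9 → f/8 → f/7.1 → f/6.3.

f/6.3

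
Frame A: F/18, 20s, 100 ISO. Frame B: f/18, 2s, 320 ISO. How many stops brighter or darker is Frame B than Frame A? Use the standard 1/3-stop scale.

Aperture: unchanged.
Shutter speed: 20 → 15 → 13 → 10 → 8 → 6 → 5 → 4 → 3.2 → 2.5 → 2 — 3 1/3 stops faster (darker).
ISO: 100 → 125 → 160 → 200 → 250 → 320 — 1 2/3 stops raised (brighter).
Net: −3 1/3 +1 2/3 = −1 2/3 stops.

1 2/3 stops darker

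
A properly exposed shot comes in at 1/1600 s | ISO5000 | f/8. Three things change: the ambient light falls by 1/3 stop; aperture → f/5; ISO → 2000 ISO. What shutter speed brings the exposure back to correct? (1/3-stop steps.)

1/1250s

Scene light: 1/3 stop darker.
Aperture: f/8 → f/7.1 → f/6.3 → f/5.6 → f/5 — 1 1/3 stops larger aperture (brighter).
ISO: 5000 → 4000 → 3200 → 2500 → 2000 — 1 1/3 stops dropped (darker).
Net so far: 1/3 stop darker. Shutter speed: 1/1600 → 1/1250.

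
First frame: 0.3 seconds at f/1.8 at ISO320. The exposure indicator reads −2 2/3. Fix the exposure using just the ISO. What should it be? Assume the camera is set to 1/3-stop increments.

ISO 2000

Underexposed by 2 2/3 stops → need 2 2/3 stops brighter.
ISO: 320 → 400 → 500 → 640 → 800 → 1000 → 1250 → 1600 → 2000.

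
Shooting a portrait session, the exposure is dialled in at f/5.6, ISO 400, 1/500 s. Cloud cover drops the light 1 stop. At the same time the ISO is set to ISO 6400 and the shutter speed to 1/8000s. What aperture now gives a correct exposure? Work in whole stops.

Scene light: 1 stop darker.
ISO: 400 → 800 → 1600 → 3200 → 6400 — 4 stops higher (brighter).
Shutter speed: 1/500 → 1/1000 → 1/2000 → 1/4000 → 1/8000 — 4 stops shorter (darker).
Net so far: 1 stop darker. Aperture: f/5.6 → f/4.

f/4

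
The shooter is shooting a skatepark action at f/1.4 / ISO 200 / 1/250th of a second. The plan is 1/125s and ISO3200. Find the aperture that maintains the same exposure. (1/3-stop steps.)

f/8

Shutter speed: 1/250 → 1/200 → 1/160 → 1/125 — 1 stop slower (brighter).
ISO: 200 → 250 → 320 → 400 → 500 → 640 → 800 → 1000 → 1250 → 1600 → 2000 → 2500 → 3200 — 4 stops higher (brighter).
Net change so far: 5 stops brighter. Offset with the aperture: f/1.4 → f/1.6 → f/1.8 → f/2 → f/2.2 → f/2.5 → f/2.8 → f/3.2 → f/3.5 → f/4 → f/4.5 → f/5 → f/5.6 → f/6.3 → f/7.1 → f/8.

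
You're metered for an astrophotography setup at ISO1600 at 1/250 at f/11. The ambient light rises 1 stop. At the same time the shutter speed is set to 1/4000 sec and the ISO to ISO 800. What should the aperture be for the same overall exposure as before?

f/2.8

Scene light: 1 stop brighter.
Shutter speed: 1/250 → 1/500 → 1/1000 → 1/2000 → 1/4000 — 4 stops faster (darker).
ISO: 1600 → 800 — 1 stop lower (darker).
Net so far: 4 stops darker. Aperture: f/11 → f/8 → f/5.6 → f/4 → f/2.8.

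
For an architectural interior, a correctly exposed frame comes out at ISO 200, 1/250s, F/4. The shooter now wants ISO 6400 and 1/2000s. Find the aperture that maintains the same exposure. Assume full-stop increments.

ISO: 200 → 400 → 800 → 1600 → 3200 → 6400 — 5 stops raised (brighter).
Shutter speed: 1/250 → 1/500 → 1/1000 → 1/2000 — 3 stops faster (darker).
Net change so far: 2 stops brighter. Offset with the aperture: f/4 → f/5.6 → f/8.

f/8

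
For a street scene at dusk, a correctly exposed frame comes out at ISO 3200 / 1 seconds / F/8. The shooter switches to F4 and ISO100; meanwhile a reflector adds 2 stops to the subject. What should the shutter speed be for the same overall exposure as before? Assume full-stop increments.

2 s

Scene light: 2 stops brighter.
Aperture: f/8 → f/5.6 → f/4 — 2 stops opened up (brighter).
ISO: 3200 → 1600 → 800 → 400 → 200 → 100 — 5 stops lower (darker).
Net so far: 1 stop darker. Shutter speed: 1 → 2.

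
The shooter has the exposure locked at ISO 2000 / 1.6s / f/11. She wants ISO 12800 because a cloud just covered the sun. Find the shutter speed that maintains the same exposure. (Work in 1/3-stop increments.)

1/4s

ISO: 2000 → 2500 → 3200 → 4000 → 5000 → 6400 → 8000 → 10000 → 12800 — 2 2/3 stops raised (brighter).
Need 2 2/3 stops darker from the shutter speed: 1.6 → 1.3 → 1 → 0.8 → 0.6 → 0.5 → 0.4 → 0.3 → 1/4.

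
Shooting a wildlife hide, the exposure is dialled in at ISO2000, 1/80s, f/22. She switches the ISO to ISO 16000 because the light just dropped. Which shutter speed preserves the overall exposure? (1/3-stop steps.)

1/640s

ISO: 2000 → 2500 → 3200 → 4000 → 5000 → 6400 → 8000 → 10000 → 12800 → 16000 — 3 stops raised (brighter).
Need 3 stops darker from the shutter speed: 1/80 → 1/100 → 1/125 → 1/160 → 1/200 → 1/250 → 1/320 → 1/400 → 1/500 → 1/640.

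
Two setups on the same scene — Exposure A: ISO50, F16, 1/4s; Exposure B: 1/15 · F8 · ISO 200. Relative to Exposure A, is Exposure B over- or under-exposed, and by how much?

Aperture: f/16 → f/11 → f/8 — 2 stops opened up (brighter).
Shutter speed: 1/4 → 1/8 → 1/15 — 2 stops faster (darker).
ISO: 50 → 100 → 200 — 2 stops higher (brighter).
Net: +2 −2 +2 = +2 stops.

2 stops brighter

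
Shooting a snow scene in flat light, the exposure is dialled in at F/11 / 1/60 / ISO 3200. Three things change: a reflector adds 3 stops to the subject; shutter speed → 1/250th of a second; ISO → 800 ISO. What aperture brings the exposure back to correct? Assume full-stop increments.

Scene light: 3 stops brighter.
Shutter speed: 1/60 → 1/125 → 1/250 — 2 stops faster (darker).
ISO: 3200 → 1600 → 800 — 2 stops dropped (darker).
Net so far: 1 stop darker. Aperture: f/11 → f/8.

f/8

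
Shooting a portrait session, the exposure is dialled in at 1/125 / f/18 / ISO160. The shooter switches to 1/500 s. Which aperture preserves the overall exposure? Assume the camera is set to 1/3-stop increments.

Shutter speed: 1/125 → 1/160 → 1/200 → 1/250 → 1/320 → 1/400 → 1/500 — 2 stops faster (darker).
Need 2 stops brighter from the aperture: f/18 → f/16 → f/14 → f/13 → f/11 → f/10 → f/9.

f/9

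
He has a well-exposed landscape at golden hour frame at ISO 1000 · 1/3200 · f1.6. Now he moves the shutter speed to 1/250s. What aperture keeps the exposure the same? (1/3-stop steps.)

Shutter speed: 1/3200 → 1/2500 → 1/2000 → 1/1600 → 1/1250 → 1/1000 → 1/800 → 1/640 → 1/500 → 1/400 → 1/320 → 1/250 — 3 2/3 stops longer (brighter).
Need 3 2/3 stops darker from the aperture: f/1.6 → f/1.8 → f/2 → f/2.2 → f/2.5 → f/2.8 → f/3.2 → f/3.5 → f/4 → f/4.5 → f/5 → f/5.6.

f/5.6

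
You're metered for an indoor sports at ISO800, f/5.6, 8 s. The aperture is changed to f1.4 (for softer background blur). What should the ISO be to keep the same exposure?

ISO 50

Aperture: f/5.6 → f/4 → f/2.8 → f/2 → f/1.4 — 4 stops larger aperture (brighter).
Need 4 stops darker from the ISO: 800 → 400 → 200 → 100 → 50.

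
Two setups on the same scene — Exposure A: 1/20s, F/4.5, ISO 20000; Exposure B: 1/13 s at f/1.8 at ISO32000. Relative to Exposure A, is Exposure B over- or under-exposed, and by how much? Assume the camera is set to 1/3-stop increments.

Aperture: f/4.5 → f/4 → f/3.5 → f/3.2 → f/2.8 → f/2.5 → f/2.2 → f/2 → f/1.8 — 2 2/3 stops larger aperture (brighter).
Shutter speed: 1/20 → 1/15 → 1/13 — 2/3 stop longer (brighter).
ISO: 20000 → 25600 → 32000 — 2/3 stop higher (brighter).
Net: +2 2/3 +2/3 +2/3 = +4 stops.

4 stops brighter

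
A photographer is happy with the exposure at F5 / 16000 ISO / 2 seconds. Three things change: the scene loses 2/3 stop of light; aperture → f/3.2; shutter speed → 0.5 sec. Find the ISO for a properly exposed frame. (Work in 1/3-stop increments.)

Scene light: 2/3 stop darker.
Aperture: f/5 → f/4.5 → f/4 → f/3.5 → f/3.2 — 1 1/3 stops larger aperture (brighter).
Shutter speed: 2 → 1.6 → 1.3 → 1 → 0.8 → 0.6 → 0.5 — 2 stops faster (darker).
Net so far: 1 1/3 stops darker. ISO: 16000 → 20000 → 25600 → 32000 → 40000.

ISO 40000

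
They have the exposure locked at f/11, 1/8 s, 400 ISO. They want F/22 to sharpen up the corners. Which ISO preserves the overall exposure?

Aperture: f/11 → f/16 → f/22 — 2 stops smaller aperture (darker).
Need 2 stops brighter from the ISO: 400 → 800 → 1600.

ISO 1600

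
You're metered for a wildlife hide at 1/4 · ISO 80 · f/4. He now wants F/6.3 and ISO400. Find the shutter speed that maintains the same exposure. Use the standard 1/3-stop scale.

1/8s

Aperture: f/4 → f/4.5 → f/5 → f/5.6 → f/6.3 — 1 1/3 stops narrower (darker).
ISO: 80 → 100 → 125 → 160 → 200 → 250 → 320 → 400 — 2 1/3 stops higher (brighter).
Net change so far: 1 stop brighter. Offset with the shutter speed: 1/4 → 1/5 → 1/6 → 1/8.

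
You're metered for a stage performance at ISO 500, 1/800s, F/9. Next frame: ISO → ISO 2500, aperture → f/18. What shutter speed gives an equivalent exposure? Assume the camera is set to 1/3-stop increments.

1/1000s

ISO: 500 → 640 → 800 → 1000 → 1250 → 1600 → 2000 → 2500 — 2 1/3 stops raised (brighter).
Aperture: f/9 → f/10 → f/11 → f/13 → f/14 → f/16 → f/18 — 2 stops narrower (darker).
Net change so far: 1/3 stop brighter. Offset with the shutter speed: 1/800 → 1/1000.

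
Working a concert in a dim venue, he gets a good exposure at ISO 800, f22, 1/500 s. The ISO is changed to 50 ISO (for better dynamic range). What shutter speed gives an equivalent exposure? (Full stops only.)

1/30s

ISO: 800 → 400 → 200 → 100 → 50 — 4 stops lower (darker).
Need 4 stops brighter from the shutter speed: 1/500 → 1/250 → 1/125 → 1/60 → 1/30.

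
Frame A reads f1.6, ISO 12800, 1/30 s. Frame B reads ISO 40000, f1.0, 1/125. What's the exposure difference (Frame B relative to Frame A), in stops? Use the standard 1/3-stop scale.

Aperture: f/1.6 → f/1.4 → f/1.2 → f/1.1 → f/1.0 — 1 1/3 stops larger aperture (brighter).
Shutter speed: 1/30 → 1/40 → 1/50 → 1/60 → 1/80 → 1/100 → 1/125 — 2 stops faster (darker).
ISO: 12800 → 16000 → 20000 → 25600 → 32000 → 40000 — 1 2/3 stops higher (brighter).
Net: +1 1/3 −2 +1 2/3 = +1 stop.

1 stop brighter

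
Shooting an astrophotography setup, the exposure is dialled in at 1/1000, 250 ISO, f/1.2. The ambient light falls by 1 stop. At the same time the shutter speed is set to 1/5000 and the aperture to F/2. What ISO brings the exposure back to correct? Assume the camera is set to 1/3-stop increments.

ISO 6400

Scene light: 1 stop darker.
Shutter speed: 1/1000 → 1/1250 → 1/1600 → 1/2000 → 1/2500 → 1/3200 → 1/4000 → 1/5000 — 2 1/3 stops shorter (darker).
Aperture: f/1.2 → f/1.4 → f/1.6 → f/1.8 → f/2 — 1 1/3 stops smaller aperture (darker).
Net so far: 4 2/3 stops darker. ISO: 250 → 320 → 400 → 500 → 640 → 800 → 1000 → 1250 → 1600 → 2000 → 2500 → 3200 → 4000 → 5000 → 6400.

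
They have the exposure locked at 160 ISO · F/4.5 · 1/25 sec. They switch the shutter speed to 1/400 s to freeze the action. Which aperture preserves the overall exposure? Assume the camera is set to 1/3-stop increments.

Shutter speed: 1/25 → 1/30 → 1/40 → 1/50 → 1/60 → 1/80 → 1/100 → 1/125 → 1/160 → 1/200 → 1/250 → 1/320 → 1/400 — 4 stops faster (darker).
Need 4 stops brighter from the aperture: f/4.5 → f/4 → f/3.5 → f/3.2 → f/2.8 → f/2.5 → f/2.2 → f/2 → f/1.8 → f/1.6 → f/1.4 → f/1.2 → f/1.1.

f/1.1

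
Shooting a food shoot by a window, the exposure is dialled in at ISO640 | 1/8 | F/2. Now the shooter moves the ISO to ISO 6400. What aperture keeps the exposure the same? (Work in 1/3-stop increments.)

ISO: 640 → 800 → 1000 → 1250 → 1600 → 2000 → 2500 → 3200 → 4000 → 5000 → 6400 — 3 1/3 stops higher (brighter).
Need 3 1/3 stops darker from the aperture: f/2 → f/2.2 → f/2.5 → f/2.8 → f/3.2 → f/3.5 → f/4 → f/4.5 → f/5 → f/5.6 → f/6.3.

f/6.3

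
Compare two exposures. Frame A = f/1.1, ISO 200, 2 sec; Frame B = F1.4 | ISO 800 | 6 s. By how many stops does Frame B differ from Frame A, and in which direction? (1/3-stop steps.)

3 stops brighter

Aperture: f/1.1 → f/1.2 → f/1.4 — 2/3 stop narrower (darker).
Shutter speed: 2 → 2.5 → 3.2 → 4 → 5 → 6 — 1 2/3 stops longer (brighter).
ISO: 200 → 250 → 320 → 400 → 500 → 640 → 800 — 2 stops raised (brighter).
Net: −2/3 +1 2/3 +2 = +3 stops.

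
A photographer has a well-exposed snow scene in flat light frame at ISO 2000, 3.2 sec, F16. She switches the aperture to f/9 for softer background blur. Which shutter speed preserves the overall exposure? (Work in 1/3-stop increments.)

Aperture: f/16 → f/14 → f/13 → f/11 → f/10 → f/9 — 1 2/3 stops wider (brighter).
Need 1 2/3 stops darker from the shutter speed: 3.2 → 2.5 → 2 → 1.6 → 1.3 → 1.

1 s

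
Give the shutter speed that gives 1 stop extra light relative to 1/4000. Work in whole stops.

Shutter speed: 1/4000 → 1/2000 — 1 stop slower (brighter).

1/2000s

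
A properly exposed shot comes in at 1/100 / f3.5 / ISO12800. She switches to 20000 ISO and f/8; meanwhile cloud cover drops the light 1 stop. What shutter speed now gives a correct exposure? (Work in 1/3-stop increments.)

Scene light: 1 stop darker.
ISO: 12800 → 16000 → 20000 — 2/3 stop higher (brighter).
Aperture: f/3.5 → f/4 → f/4.5 → f/5 → f/5.6 → f/6.3 → f/7.1 → f/8 — 2 1/3 stops stopped down (darker).
Net so far: 2 2/3 stops darker. Shutter speed: 1/100 → 1/80 → 1/60 → 1/50 → 1/40 → 1/30 → 1/25 → 1/20 → 1/15.

1/15s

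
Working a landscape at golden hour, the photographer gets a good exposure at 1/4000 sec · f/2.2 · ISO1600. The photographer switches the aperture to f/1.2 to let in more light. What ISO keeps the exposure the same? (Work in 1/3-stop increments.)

Aperture: f/2.2 → f/2 → f/1.8 → f/1.6 → f/1.4 → f/1.2 — 1 2/3 stops larger aperture (brighter).
Need 1 2/3 stops darker from the ISO: 1600 → 1250 → 1000 → 800 → 640 → 500.

ISO 500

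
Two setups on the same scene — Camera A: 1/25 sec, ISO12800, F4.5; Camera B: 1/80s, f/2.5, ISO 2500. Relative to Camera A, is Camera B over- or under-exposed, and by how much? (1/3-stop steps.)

Aperture: f/4.5 → f/4 → f/3.5 → f/3.2 → f/2.8 → f/2.5 — 1 2/3 stops wider (brighter).
Shutter speed: 1/25 → 1/30 → 1/40 → 1/50 → 1/60 → 1/80 — 1 2/3 stops shorter (darker).
ISO: 12800 → 10000 → 8000 → 6400 → 5000 → 4000 → 3200 → 2500 — 2 1/3 stops lower (darker).
Net: +1 2/3 −1 2/3 −2 1/3 = −2 1/3 stops.

2 1/3 stops darker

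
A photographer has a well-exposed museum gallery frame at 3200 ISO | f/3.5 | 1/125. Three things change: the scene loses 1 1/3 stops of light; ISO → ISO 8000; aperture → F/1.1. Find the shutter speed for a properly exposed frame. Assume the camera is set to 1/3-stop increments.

1/1250s

Scene light: 1 1/3 stops darker.
ISO: 3200 → 4000 → 5000 → 6400 → 8000 — 1 1/3 stops raised (brighter).
Aperture: f/3.5 → f/3.2 → f/2.8 → f/2.5 → f/2.2 → f/2 → f/1.8 → f/1.6 → f/1.4 → f/1.2 → f/1.1 — 3 1/3 stops larger aperture (brighter).
Net so far: 3 1/3 stops brighter. Shutter speed: 1/125 → 1/160 → 1/200 → 1/250 → 1/320 → 1/400 → 1/500 → 1/640 → 1/800 → 1/1000 → 1/1250.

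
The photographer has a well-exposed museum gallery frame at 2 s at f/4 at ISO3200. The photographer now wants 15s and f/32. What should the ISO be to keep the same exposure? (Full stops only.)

Shutter speed: 2 → 4 → 8 → 15 — 3 stops slower (brighter).
Aperture: f/4 → f/5.6 → f/8 → f/11 → f/16 → f/22 → f/32 — 6 stops smaller aperture (darker).
Net change so far: 3 stops darker. Offset with the ISO: 3200 → 6400 → 12800 → 25600.

ISO 25600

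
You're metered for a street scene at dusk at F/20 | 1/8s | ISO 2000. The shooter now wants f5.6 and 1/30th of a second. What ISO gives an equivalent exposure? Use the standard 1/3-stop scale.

Aperture: f/20 → f/18 → f/16 → f/14 → f/13 → f/11 → f/10 → f/9 → f/8 → f/7.1 → f/6.3 → f/5.6 — 3 2/3 stops wider (brighter).
Shutter speed: 1/8 → 1/10 → 1/13 → 1/15 → 1/20 → 1/25 → 1/30 — 2 stops shorter (darker).
Net change so far: 1 2/3 stops brighter. Offset with the ISO: 2000 → 1600 → 1250 → 1000 → 800 → 640.

ISO 640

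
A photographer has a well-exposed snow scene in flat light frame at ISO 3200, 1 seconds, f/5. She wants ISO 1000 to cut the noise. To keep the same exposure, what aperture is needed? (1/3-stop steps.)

ISO: 3200 → 2500 → 2000 → 1600 → 1250 → 1000 — 1 2/3 stops lower (darker).
Need 1 2/3 stops brighter from the aperture: f/5 → f/4.5 → f/4 → f/3.5 → f/3.2 → f/2.8.

f/2.8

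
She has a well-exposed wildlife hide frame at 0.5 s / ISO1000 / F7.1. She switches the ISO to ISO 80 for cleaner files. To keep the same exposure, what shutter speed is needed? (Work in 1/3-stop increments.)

6 s

ISO: 1000 → 800 → 640 → 500 → 400 → 320 → 250 → 200 → 160 → 125 → 100 → 80 — 3 2/3 stops dropped (darker).
Need 3 2/3 stops brighter from the shutter speed: 0.5 → 0.6 → 0.8 → 1 → 1.3 → 1.6 → 2 → 2.5 → 3.2 → 4 → 5 → 6.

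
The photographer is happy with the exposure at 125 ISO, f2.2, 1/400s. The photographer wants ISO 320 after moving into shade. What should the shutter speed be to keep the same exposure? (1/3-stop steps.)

ISO: 125 → 160 → 200 → 250 → 320 — 1 1/3 stops higher (brighter).
Need 1 1/3 stops darker from the shutter speed: 1/400 → 1/500 → 1/640 → 1/800 → 1/1000.

1/1000s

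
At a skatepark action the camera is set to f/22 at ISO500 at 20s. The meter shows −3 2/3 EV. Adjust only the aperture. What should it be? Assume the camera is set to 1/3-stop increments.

Underexposed by 3 2/3 stops → need 3 2/3 stops brighter.
Aperture: f/22 → f/20 → f/18 → f/16 → f/14 → f/13 → f/11 → f/10 → f/9 → f/8 → f/7.1 → f/6.3.

f/6.3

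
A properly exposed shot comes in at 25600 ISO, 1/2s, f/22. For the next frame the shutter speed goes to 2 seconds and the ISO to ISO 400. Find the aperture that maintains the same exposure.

Shutter speed: 1/2 → 1 → 2 — 2 stops longer (brighter).
ISO: 25600 → 12800 → 6400 → 3200 → 1600 → 800 → 400 — 6 stops lower (darker).
Net change so far: 4 stops darker. Offset with the aperture: f/22 → f/16 → f/11 → f/8 → f/5.6.

f/5.6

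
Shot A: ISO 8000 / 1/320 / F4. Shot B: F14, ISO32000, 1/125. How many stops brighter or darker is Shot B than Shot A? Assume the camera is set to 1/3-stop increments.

1/3 stop darker

Aperture: f/4 → f/4.5 → f/5 → f/5.6 → f/6.3 → f/7.1 → f/8 → f/9 → f/10 → f/11 → f/13 → f/14 — 3 2/3 stops narrower (darker).
Shutter speed: 1/320 → 1/250 → 1/200 → 1/160 → 1/125 — 1 1/3 stops slower (brighter).
ISO: 8000 → 10000 → 12800 → 16000 → 20000 → 25600 → 32000 — 2 stops raised (brighter).
Net: −3 2/3 +1 1/3 +2 = −1/3 stops.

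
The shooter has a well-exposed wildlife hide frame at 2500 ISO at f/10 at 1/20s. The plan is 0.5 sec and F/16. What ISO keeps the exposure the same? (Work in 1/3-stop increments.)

ISO 640

Shutter speed: 1/20 → 1/15 → 1/13 → 1/10 → 1/8 → 1/6 → 1/5 → 1/4 → 0.3 → 0.4 → 0.5 — 3 1/3 stops slower (brighter).
Aperture: f/10 → f/11 → f/13 → f/14 → f/16 — 1 1/3 stops narrower (darker).
Net change so far: 2 stops brighter. Offset with the ISO: 2500 → 2000 → 1600 → 1250 → 1000 → 800 → 640.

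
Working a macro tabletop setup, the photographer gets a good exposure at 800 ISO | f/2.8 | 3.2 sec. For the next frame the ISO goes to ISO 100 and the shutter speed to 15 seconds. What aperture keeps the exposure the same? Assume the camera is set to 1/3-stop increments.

f/2.2

ISO: 800 → 640 → 500 → 400 → 320 → 250 → 200 → 160 → 125 → 100 — 3 stops dropped (darker).
Shutter speed: 3.2 → 4 → 5 → 6 → 8 → 10 → 13 → 15 — 2 1/3 stops longer (brighter).
Net change so far: 2/3 stop darker. Offset with the aperture: f/2.8 → f/2.5 → f/2.2.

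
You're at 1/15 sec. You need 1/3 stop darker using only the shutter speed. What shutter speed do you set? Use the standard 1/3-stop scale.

Shutter speed: 1/15 → 1/20 — 1/3 stop faster (darker).

1/20s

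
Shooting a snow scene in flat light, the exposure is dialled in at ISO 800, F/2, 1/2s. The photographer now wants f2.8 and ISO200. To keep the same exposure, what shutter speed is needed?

4 s

Aperture: f/2 → f/2.8 — 1 stop stopped down (darker).
ISO: 800 → 400 → 200 — 2 stops lower (darker).
Net change so far: 3 stops darker. Offset with the shutter speed: 1/2 → 1 → 2 → 4.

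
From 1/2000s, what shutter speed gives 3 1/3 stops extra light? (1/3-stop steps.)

Shutter speed: 1/2000 → 1/1600 → 1/1250 → 1/1000 → 1/800 → 1/640 → 1/500 → 1/400 → 1/320 → 1/250 → 1/200 — 3 1/3 stops slower (brighter).

1/200s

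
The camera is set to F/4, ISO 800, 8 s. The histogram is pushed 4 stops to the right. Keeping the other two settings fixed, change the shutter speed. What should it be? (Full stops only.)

1/2s

Overexposed by 4 stops → need 4 stops darker.
Shutter speed: 8 → 4 → 2 → 1 → 1/2.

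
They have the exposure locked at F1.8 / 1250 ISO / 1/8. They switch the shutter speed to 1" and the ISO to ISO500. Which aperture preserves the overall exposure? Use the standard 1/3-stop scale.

f/3.2

Shutter speed: 1/8 → 1/6 → 1/5 → 1/4 → 0.3 → 0.4 → 0.5 → 0.6 → 0.8 → 1 — 3 stops slower (brighter).
ISO: 1250 → 1000 → 800 → 640 → 500 — 1 1/3 stops lower (darker).
Net change so far: 1 2/3 stops brighter. Offset with the aperture: f/1.8 → f/2 → f/2.2 → f/2.5 → f/2.8 → f/3.2.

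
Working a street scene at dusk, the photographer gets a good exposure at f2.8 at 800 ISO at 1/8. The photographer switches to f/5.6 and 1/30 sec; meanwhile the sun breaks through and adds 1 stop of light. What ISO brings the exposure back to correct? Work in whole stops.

ISO 6400

Scene light: 1 stop brighter.
Aperture: f/2.8 → f/4 → f/5.6 — 2 stops stopped down (darker).
Shutter speed: 1/8 → 1/15 → 1/30 — 2 stops faster (darker).
Net so far: 3 stops darker. ISO: 800 → 1600 → 3200 → 6400.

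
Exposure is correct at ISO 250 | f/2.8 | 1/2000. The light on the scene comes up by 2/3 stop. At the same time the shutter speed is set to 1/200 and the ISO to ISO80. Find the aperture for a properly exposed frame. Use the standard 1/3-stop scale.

Scene light: 2/3 stop brighter.
Shutter speed: 1/2000 → 1/1600 → 1/1250 → 1/1000 → 1/800 → 1/640 → 1/500 → 1/400 → 1/320 → 1/250 → 1/200 — 3 1/3 stops slower (brighter).
ISO: 250 → 200 → 160 → 125 → 100 → 80 — 1 2/3 stops lower (darker).
Net so far: 2 1/3 stops brighter. Aperture: f/2.8 → f/3.2 → f/3.5 → f/4 → f/4.5 → f/5 → f/5.6 → f/6.3.

f/6.3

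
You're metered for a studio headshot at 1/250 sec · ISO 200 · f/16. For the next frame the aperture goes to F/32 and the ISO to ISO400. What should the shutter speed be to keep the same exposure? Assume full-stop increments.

Aperture: f/16 → f/22 → f/32 — 2 stops smaller aperture (darker).
ISO: 200 → 400 — 1 stop higher (brighter).
Net change so far: 1 stop darker. Offset with the shutter speed: 1/250 → 1/125.

1/125s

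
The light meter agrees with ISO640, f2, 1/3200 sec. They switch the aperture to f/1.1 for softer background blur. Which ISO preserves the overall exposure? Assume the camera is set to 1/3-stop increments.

ISO 200

Aperture: f/2 → f/1.8 → f/1.6 → f/1.4 → f/1.2 → f/1.1 — 1 2/3 stops larger aperture (brighter).
Need 1 2/3 stops darker from the ISO: 640 → 500 → 400 → 320 → 250 → 200.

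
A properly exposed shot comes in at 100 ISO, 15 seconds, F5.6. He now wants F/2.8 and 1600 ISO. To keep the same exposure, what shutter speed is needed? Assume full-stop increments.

1/4s

Aperture: f/5.6 → f/4 → f/2.8 — 2 stops opened up (brighter).
ISO: 100 → 200 → 400 → 800 → 1600 — 4 stops raised (brighter).
Net change so far: 6 stops brighter. Offset with the shutter speed: 15 → 8 → 4 → 2 → 1 → 1/2 → 1/4.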